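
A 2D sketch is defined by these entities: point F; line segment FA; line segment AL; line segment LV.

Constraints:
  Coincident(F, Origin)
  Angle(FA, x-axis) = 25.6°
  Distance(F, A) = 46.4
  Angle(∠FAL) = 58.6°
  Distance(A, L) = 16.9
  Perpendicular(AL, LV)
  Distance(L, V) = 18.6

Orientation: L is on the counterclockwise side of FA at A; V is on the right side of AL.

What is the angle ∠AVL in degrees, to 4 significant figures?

42.26°

∠FAL = 58.6°, so AL runs at 25.6° + (180° − 58.6°) = 147.0° from the x-axis; with |AL| = 16.9, L = A + 16.9·(cos 147.0°, sin 147.0°) = (27.67, 29.25). The perpendicularity gives LV at right angles to AL; with |LV| = 18.6 on the right of AL, V = L + 18.6·(0.5446, 0.8387) = (37.80, 44.85). Then cos ∠AVL = VA·VL / (|VA||VL|), giving 42.26°.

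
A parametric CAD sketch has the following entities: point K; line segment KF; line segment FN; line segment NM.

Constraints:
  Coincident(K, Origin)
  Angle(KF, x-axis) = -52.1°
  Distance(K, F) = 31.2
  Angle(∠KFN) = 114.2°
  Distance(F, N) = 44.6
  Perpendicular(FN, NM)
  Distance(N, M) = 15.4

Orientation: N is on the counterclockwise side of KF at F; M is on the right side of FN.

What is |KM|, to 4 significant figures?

72.23

∠KFN = 114.2°, so FN runs at -52.1° + (180° − 114.2°) = 13.70° from the x-axis; with |FN| = 44.6, N = F + 44.6·(cos 13.70°, sin 13.70°) = (62.50, -14.06). FN ⟂ NM; with |NM| = 15.4 on the right of FN, M = N + 15.4·(0.2368, -0.9715) = (66.14, -29.02). Then |KM| = |M − K| = 72.23.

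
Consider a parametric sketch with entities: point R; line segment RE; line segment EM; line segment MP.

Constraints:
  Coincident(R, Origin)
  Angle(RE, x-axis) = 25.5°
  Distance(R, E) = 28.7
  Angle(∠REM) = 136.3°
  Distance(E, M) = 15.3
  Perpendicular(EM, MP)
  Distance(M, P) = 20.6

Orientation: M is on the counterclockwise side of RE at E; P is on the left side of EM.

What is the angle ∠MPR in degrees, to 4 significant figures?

88.77°

R is at the origin; RE runs at 25.5° with length 28.7, so E = 28.7·(cos 25.5°, sin 25.5°) = (25.90, 12.36). ∠REM = 136.3°, so EM runs at 25.5° + (180° − 136.3°) = 69.20° from the x-axis; with |EM| = 15.3, M = E + 15.3·(cos 69.20°, sin 69.20°) = (31.34, 26.66). The perpendicularity gives MP at right angles to EM; with |MP| = 20.6 on the left of EM, P = M + 20.6·(-0.9348, 0.3551) = (12.08, 33.97). Then cos ∠MPR = PM·PR / (|PM||PR|), giving 88.77°.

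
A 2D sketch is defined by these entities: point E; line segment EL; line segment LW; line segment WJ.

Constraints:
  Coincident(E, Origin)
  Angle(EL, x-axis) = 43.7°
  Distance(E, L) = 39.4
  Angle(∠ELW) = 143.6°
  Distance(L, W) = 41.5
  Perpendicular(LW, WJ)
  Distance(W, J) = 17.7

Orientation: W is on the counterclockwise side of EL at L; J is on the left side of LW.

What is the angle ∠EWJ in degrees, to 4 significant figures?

72.29°

E is at the origin; EL runs at 43.7° with length 39.4, so L = 39.4·(cos 43.7°, sin 43.7°) = (28.48, 27.22). ∠ELW = 143.6°, so LW runs at 43.7° + (180° − 143.6°) = 80.10° from the x-axis; with |LW| = 41.5, W = L + 41.5·(cos 80.10°, sin 80.10°) = (35.62, 68.10). The perpendicularity gives WJ at right angles to LW; with |WJ| = 17.7 on the left of LW, J = W + 17.7·(-0.9851, 0.1719) = (18.18, 71.15). Then cos ∠EWJ = WE·WJ / (|WE||WJ|), giving 72.29°.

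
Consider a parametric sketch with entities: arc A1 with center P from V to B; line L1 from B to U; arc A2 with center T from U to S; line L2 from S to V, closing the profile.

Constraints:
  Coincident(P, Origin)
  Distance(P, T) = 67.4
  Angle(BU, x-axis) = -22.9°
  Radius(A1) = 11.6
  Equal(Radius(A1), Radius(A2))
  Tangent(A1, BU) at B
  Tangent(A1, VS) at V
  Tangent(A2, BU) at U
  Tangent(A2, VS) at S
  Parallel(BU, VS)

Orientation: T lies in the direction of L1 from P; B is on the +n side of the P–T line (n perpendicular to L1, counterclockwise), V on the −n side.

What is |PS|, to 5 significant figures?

68.391

The slot axis is L1's direction at -22.9°, so u = (cos -22.9°, sin -22.9°) = (0.92119, -0.38912) and n = (−sin -22.9°, cos -22.9°) = (0.38912, 0.92119). P is at the origin and T lies 67.4 along u from P, so T = 67.4·u = (62.088, -26.227). Tangency of A1 to both parallel lines with radius 11.6 puts B and V at P ± 11.6·n: B = (4.5138, 10.686), V = (-4.5138, -10.686). Equal radii place U and S the same way about T: U = T + 11.6·n = (66.602, -15.541), S = T − 11.6·n = (57.574, -36.913). Then |PS| = |S − P| = 68.391.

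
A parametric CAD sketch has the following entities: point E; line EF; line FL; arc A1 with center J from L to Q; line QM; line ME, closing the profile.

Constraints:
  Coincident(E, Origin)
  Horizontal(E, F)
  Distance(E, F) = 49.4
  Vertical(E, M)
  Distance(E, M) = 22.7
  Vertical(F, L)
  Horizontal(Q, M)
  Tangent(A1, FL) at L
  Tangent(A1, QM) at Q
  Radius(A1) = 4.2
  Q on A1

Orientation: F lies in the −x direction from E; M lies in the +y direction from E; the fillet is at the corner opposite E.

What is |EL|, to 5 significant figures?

52.750

E is at the origin; EF is horizontal with |EF| = 49.4 and F on the −x side, so F = (-49.400, 0.0000). E and M share the same x with |EM| = 22.7 and M on the +y side, so M = (0.0000, 22.700). The virtual corner opposite E is at (-49.400, 22.700). Tangency of A1 to FL means the radius JL is perpendicular to FL and the tangent condition forces JQ to be normal to QM, with radius 4.2, so the center J sits 4.2 in from both sides at J = (-45.200, 18.500). That places the tangent points at L = (-49.400, 18.500) on FL and Q = (-45.200, 22.700) on QM. Then |EL| = |L − E| = 52.750.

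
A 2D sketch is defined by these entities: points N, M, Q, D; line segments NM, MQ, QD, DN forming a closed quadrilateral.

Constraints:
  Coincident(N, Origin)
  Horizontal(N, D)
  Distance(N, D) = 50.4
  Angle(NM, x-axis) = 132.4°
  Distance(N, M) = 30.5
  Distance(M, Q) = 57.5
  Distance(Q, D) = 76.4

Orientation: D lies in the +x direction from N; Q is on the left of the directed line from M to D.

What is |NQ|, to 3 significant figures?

69.3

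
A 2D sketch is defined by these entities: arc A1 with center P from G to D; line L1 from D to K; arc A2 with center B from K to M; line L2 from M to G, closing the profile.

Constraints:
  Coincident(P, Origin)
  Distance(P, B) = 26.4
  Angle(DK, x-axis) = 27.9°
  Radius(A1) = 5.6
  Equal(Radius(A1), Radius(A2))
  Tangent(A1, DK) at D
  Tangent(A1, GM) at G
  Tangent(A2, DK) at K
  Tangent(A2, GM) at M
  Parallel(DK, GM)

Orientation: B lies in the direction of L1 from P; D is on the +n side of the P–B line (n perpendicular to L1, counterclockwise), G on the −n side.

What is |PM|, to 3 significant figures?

27.0

The slot axis is L1's direction at 27.9°, so u = (cos 27.9°, sin 27.9°) = (0.884, 0.468) and n = (−sin 27.9°, cos 27.9°) = (-0.468, 0.884). P is at the origin and B lies 26.4 along u from P, so B = 26.4·u = (23.3, 12.4). Tangency of A1 to both parallel lines with radius 5.6 puts D and G at P ± 5.6·n: D = (-2.62, 4.95), G = (2.62, -4.95). Equal radii place K and M the same way about B: K = B + 5.6·n = (20.7, 17.3), M = B − 5.6·n = (26.0, 7.40). Then |PM| = |M − P| = 27.0.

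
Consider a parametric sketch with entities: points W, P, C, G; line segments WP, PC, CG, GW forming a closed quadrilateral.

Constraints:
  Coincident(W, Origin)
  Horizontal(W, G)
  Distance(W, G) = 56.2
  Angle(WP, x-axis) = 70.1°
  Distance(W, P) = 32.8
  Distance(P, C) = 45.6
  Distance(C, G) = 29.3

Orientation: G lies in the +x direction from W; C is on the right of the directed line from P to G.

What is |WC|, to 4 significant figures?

31.12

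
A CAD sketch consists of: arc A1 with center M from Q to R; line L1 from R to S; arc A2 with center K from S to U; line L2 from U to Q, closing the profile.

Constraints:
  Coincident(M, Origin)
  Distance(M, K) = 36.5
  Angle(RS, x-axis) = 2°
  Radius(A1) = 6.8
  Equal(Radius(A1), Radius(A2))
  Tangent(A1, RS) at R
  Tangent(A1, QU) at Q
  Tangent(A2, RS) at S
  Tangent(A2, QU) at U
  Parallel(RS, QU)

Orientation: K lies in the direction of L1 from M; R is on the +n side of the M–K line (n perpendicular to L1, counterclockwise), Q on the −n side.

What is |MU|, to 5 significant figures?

37.128

Tangency of A1 to both parallel lines with radius 6.8 puts R and Q at M ± 6.8·n: R = (-0.23732, 6.7959), Q = (0.23732, -6.7959). Equal radii place S and U the same way about K: S = K + 6.8·n = (36.240, 8.0697), U = K − 6.8·n = (36.715, -5.5220). Then |MU| = |U − M| = 37.128.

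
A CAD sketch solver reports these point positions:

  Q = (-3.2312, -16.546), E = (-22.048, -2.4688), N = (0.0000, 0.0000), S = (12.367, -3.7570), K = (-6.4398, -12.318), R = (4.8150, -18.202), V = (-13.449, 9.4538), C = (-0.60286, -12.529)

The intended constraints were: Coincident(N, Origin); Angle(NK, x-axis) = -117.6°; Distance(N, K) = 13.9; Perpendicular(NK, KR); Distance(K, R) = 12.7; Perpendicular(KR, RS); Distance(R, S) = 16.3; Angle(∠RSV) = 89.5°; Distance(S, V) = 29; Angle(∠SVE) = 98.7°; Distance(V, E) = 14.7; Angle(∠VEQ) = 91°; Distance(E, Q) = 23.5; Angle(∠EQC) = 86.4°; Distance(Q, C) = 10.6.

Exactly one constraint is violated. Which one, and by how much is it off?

Distance(Q, C) = 10.6 — off by 5.80.

N = (0.00, 0.00) ✓; NK at -117.6° ✓; |NK| = 13.90 ✓; ∠(NK, KR) = 90.00° ✓; |KR| = 12.70 ✓; ∠(KR, RS) = 90.00° ✓; |RS| = 16.30 ✓; ∠RSV = 89.50° ✓; |SV| = 29.00 ✓; ∠SVE = 98.70° ✓; |VE| = 14.70 ✓; ∠VEQ = 91.00° ✓; |EQ| = 23.50 ✓; ∠EQC = 86.40° ✓; |QC| = 4.800 ✗.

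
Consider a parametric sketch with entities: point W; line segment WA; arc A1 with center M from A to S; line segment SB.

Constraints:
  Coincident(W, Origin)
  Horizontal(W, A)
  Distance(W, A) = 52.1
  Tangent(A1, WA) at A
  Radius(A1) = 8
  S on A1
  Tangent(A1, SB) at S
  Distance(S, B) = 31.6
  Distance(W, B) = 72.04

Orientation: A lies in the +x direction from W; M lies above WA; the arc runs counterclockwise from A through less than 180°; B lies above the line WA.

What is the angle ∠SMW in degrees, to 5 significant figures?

171.10°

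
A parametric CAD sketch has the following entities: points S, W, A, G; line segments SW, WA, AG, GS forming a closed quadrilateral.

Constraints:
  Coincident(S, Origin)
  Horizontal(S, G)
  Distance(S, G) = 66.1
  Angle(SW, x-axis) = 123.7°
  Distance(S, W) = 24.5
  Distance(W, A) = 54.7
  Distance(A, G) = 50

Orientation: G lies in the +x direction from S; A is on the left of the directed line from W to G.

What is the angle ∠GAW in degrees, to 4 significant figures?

103.5°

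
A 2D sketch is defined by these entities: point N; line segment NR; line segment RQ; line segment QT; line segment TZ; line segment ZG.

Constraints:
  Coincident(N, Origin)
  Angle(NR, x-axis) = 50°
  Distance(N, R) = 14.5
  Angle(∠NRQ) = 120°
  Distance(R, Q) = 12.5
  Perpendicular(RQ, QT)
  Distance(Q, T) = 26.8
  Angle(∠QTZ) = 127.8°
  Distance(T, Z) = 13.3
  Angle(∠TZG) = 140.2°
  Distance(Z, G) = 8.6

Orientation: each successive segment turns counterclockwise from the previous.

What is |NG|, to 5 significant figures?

22.104

∠QTZ = 127.8° gives TZ at -107.80° from the x-axis; with |TZ| = 13.3, Z = (-24.204, 1.0243). ∠TZG = 140.2° gives ZG at -68.000° from the x-axis; with |ZG| = 8.6, G = (-20.983, -6.9494). Then |NG| = |G − N| = 22.104.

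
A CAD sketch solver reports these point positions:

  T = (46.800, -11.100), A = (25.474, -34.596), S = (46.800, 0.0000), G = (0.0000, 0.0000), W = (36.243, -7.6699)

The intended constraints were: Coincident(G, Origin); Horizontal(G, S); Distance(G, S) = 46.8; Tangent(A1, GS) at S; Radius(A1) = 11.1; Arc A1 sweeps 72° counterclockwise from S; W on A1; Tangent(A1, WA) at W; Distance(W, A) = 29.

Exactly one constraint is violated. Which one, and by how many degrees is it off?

Tangent(A1, WA) at W — off by 3.80°.

G = (0.00, 0.00) ✓; G.y = 0.00, S.y = 0.00 ✓; |GS| = 46.80 ✓; ∠(TS, SG) = 90.00° ✓; |TS| = 11.10 ✓; bearing(T→W) − bearing(T→S) = 72.00° ✓; |TW| = 11.10 ✓; ∠(TW, WA) = 93.80° ✗; |WA| = 29.00 ✓.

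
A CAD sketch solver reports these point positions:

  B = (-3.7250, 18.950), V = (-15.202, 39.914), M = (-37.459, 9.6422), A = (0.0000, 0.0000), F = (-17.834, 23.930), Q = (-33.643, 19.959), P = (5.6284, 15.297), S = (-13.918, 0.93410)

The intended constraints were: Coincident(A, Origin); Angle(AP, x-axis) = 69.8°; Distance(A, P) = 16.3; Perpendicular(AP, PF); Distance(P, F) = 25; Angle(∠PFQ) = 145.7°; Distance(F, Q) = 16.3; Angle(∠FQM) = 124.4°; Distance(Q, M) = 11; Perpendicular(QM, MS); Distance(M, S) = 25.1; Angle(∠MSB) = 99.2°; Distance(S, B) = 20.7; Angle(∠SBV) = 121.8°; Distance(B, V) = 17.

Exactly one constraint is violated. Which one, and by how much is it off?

Distance(B, V) = 17 — off by 6.90.

A = (0.00, 0.00) ✓; AP at 69.80° ✓; |AP| = 16.30 ✓; ∠(AP, PF) = 90.00° ✓; |PF| = 25.00 ✓; ∠PFQ = 145.7° ✓; |FQ| = 16.30 ✓; ∠FQM = 124.4° ✓; |QM| = 11.00 ✓; ∠(QM, MS) = 90.00° ✓; |MS| = 25.10 ✓; ∠MSB = 99.20° ✓; |SB| = 20.70 ✓; ∠SBV = 121.8° ✓; |BV| = 23.90 ✗.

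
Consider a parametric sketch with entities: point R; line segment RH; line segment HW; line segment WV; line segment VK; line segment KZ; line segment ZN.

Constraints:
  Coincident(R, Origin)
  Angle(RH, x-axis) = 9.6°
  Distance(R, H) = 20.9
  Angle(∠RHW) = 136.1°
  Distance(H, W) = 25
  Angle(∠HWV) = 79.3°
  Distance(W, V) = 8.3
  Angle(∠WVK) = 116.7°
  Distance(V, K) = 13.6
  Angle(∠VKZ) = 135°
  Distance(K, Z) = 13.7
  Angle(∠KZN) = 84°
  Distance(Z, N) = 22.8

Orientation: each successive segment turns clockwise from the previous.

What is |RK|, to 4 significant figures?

25.58

R is at the origin; RH runs at 9.6° with length 20.9, so H = (20.61, 3.485). ∠RHW = 136.1° gives HW at -34.30° from the x-axis; with |HW| = 25.0, W = (41.26, -10.60). ∠HWV = 79.3° gives WV at -135.0° from the x-axis; with |WV| = 8.3, V = (35.39, -16.47). ∠WVK = 116.7° gives VK at 161.7° from the x-axis; with |VK| = 13.6, K = (22.48, -12.20). Then |RK| = |K − R| = 25.58.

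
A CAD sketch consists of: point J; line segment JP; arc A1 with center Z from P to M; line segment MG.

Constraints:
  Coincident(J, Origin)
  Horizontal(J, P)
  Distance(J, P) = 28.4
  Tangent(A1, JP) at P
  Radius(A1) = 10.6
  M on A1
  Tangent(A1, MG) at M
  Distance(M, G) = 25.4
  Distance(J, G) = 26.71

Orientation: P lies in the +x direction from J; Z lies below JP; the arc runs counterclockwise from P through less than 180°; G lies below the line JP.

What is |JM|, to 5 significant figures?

20.102

J is at the origin; JP is horizontal with |JP| = 28.4 and P on the +x side, so P = (28.400, 0.0000). A1 meets JP tangentially, so ZP is at right angles to JP, so Z = P + (0, -10.6) = (28.400, -10.600). Since ZM ⟂ MG (tangency), |ZG| = √(10.6² + 25.4²) = 27.523 regardless of where M sits on A1. So G lies on both circle(J, 26.71) and circle(Z, 27.523); the below-JP intersection is G = (5.6589, -26.104). M is the foot of the tangent from G: M = (19.517, -4.8169).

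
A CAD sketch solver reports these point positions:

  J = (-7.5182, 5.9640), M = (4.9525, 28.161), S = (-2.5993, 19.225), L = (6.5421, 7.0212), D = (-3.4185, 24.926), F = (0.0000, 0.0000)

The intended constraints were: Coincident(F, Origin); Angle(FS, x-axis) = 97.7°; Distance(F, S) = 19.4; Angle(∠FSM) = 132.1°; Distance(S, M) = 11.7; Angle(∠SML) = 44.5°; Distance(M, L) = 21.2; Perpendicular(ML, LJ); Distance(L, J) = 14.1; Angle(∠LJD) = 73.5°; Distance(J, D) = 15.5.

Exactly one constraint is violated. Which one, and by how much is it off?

Distance(J, D) = 15.5 — off by 3.90.

F = (0.00, 0.00) ✓; FS at 97.70° ✓; |FS| = 19.40 ✓; ∠FSM = 132.1° ✓; |SM| = 11.70 ✓; ∠SML = 44.50° ✓; |ML| = 21.20 ✓; ∠(ML, LJ) = 90.00° ✓; |LJ| = 14.10 ✓; ∠LJD = 73.50° ✓; |JD| = 19.40 ✗.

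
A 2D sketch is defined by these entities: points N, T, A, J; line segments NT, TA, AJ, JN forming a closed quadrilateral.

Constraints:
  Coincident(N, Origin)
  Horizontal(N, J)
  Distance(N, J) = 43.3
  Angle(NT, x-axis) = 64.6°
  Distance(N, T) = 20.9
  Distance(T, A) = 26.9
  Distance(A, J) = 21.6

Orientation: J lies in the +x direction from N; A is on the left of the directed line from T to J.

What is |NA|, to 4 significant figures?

41.16

Checks: NT at 64.60° ✓; |TA| = 26.90 ✓; |AJ| = 21.60 ✓.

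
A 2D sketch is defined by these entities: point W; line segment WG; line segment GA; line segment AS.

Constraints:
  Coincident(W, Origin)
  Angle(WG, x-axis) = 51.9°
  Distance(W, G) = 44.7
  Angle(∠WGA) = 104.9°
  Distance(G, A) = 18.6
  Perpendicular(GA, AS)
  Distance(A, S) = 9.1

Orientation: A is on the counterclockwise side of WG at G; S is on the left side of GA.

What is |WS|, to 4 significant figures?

45.48

∠WGA = 104.9°, so GA runs at 51.9° + (180° − 104.9°) = 127.0° from the x-axis; with |GA| = 18.6, A = G + 18.6·(cos 127.0°, sin 127.0°) = (16.39, 50.03). GA ⟂ AS; with |AS| = 9.1 on the left of GA, S = A + 9.1·(-0.7986, -0.6018) = (9.120, 44.55). Then |WS| = |S − W| = 45.48.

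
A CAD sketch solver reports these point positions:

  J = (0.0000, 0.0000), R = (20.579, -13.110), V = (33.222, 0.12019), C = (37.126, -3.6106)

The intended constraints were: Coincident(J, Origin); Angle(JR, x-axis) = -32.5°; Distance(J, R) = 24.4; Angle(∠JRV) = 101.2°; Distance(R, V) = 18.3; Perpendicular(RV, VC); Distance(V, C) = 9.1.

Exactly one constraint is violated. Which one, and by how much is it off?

Distance(V, C) = 9.1 — off by 3.70.

J = (0.00, 0.00) ✓; JR at -32.50° ✓; |JR| = 24.40 ✓; ∠JRV = 101.2° ✓; |RV| = 18.30 ✓; ∠(RV, VC) = 90.00° ✓; |VC| = 5.400 ✗.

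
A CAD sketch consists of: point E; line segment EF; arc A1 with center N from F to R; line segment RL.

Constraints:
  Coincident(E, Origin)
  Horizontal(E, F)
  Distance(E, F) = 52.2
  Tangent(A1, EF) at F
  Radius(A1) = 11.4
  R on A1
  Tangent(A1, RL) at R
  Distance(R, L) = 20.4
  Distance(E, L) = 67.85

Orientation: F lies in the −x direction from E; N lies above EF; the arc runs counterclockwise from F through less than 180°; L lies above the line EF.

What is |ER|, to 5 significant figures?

48.363

E is at the origin; E and F share the same y with |EF| = 52.2 and F on the −x side, so F = (-52.200, 0.0000). A1 meets EF tangentially, so NF is at right angles to EF, so N = F + (0, 11.4) = (-52.200, 11.400). Since NR ⟂ RL (tangency), |NL| = √(11.4² + 20.4²) = 23.369 regardless of where R sits on A1. So L lies on both circle(E, 67.85) and circle(N, 23.369); the above-EF intersection is L = (-58.826, 33.810). R is the foot of the tangent from L: R = (-44.234, 19.555).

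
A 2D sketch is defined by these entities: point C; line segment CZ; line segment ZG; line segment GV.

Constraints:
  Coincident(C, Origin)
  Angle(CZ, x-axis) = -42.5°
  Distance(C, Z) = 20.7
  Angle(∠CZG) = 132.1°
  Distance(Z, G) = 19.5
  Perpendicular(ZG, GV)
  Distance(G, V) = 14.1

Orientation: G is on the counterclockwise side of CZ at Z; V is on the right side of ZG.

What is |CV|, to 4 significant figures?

44.52

C is at the origin; CZ runs at -42.5° with length 20.7, so Z = 20.7·(cos -42.5°, sin -42.5°) = (15.26, -13.98). ∠CZG = 132.1°, so ZG runs at -42.5° + (180° − 132.1°) = 5.400° from the x-axis; with |ZG| = 19.5, G = Z + 19.5·(cos 5.400°, sin 5.400°) = (34.68, -12.15). ZG is perpendicular to GV; with |GV| = 14.1 on the right of ZG, V = G + 14.1·(0.09411, -0.9956) = (36.00, -26.19). Then |CV| = |V − C| = 44.52.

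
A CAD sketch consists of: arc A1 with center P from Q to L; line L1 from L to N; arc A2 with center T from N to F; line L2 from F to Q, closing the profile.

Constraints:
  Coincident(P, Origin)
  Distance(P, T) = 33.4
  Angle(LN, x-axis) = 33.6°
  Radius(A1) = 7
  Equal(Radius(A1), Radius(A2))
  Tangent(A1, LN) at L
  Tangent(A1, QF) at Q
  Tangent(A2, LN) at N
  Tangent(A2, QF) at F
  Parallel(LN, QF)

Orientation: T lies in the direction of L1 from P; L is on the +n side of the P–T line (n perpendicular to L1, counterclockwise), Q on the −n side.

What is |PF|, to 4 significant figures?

34.13

The slot axis is L1's direction at 33.6°, so u = (cos 33.6°, sin 33.6°) = (0.8329, 0.5534) and n = (−sin 33.6°, cos 33.6°) = (-0.5534, 0.8329). P is at the origin and T lies 33.4 along u from P, so T = 33.4·u = (27.82, 18.48). Tangency of A1 to both parallel lines with radius 7.0 puts L and Q at P ± 7.0·n: L = (-3.874, 5.830), Q = (3.874, -5.830). Equal radii place N and F the same way about T: N = T + 7.0·n = (23.95, 24.31), F = T − 7.0·n = (31.69, 12.65). Then |PF| = |F − P| = 34.13.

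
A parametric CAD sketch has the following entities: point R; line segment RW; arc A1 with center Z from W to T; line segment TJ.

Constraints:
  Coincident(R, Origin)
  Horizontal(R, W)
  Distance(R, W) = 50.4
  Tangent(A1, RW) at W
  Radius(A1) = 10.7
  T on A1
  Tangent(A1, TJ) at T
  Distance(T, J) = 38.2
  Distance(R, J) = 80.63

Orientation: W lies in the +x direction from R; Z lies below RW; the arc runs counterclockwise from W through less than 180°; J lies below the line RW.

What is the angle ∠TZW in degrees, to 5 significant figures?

127.44°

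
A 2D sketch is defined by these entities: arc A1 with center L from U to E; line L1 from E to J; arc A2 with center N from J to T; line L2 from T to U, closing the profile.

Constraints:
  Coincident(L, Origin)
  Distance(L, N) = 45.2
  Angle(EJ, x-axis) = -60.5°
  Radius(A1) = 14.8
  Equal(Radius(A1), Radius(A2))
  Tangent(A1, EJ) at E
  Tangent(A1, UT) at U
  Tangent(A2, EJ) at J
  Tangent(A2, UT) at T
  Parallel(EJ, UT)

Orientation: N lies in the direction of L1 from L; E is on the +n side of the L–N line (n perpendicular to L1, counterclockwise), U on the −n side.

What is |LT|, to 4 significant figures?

47.56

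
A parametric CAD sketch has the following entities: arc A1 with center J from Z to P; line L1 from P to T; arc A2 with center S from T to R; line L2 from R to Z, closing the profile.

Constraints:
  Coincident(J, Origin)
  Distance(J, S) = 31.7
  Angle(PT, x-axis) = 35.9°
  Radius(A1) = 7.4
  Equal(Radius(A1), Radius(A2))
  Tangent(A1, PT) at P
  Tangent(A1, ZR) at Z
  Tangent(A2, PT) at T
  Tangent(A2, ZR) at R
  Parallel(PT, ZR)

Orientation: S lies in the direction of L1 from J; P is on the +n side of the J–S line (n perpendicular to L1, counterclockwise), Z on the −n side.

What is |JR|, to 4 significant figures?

32.55

The slot axis is L1's direction at 35.9°, so u = (cos 35.9°, sin 35.9°) = (0.8100, 0.5864) and n = (−sin 35.9°, cos 35.9°) = (-0.5864, 0.8100). J is at the origin and S lies 31.7 along u from J, so S = 31.7·u = (25.68, 18.59). Tangency of A1 to both parallel lines with radius 7.4 puts P and Z at J ± 7.4·n: P = (-4.339, 5.994), Z = (4.339, -5.994). Equal radii place T and R the same way about S: T = S + 7.4·n = (21.34, 24.58), R = S − 7.4·n = (30.02, 12.59). Then |JR| = |R − J| = 32.55.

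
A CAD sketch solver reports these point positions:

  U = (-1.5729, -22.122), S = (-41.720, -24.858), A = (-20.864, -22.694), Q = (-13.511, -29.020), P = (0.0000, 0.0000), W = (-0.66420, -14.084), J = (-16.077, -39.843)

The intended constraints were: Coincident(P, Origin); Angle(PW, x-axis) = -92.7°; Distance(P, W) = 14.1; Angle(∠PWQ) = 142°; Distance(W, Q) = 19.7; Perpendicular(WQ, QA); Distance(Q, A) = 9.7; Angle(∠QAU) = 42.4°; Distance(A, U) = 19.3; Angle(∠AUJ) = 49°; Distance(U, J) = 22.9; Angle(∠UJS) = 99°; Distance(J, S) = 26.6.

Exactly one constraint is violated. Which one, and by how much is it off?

Distance(J, S) = 26.6 — off by 3.10.

P = (0.00, 0.00) ✓; PW at -92.70° ✓; |PW| = 14.10 ✓; ∠PWQ = 142.0° ✓; |WQ| = 19.70 ✓; ∠(WQ, QA) = 90.01° ✓; |QA| = 9.700 ✓; ∠QAU = 42.40° ✓; |AU| = 19.30 ✓; ∠AUJ = 49.00° ✓; |UJ| = 22.90 ✓; ∠UJS = 99.00° ✓; |JS| = 29.70 ✗.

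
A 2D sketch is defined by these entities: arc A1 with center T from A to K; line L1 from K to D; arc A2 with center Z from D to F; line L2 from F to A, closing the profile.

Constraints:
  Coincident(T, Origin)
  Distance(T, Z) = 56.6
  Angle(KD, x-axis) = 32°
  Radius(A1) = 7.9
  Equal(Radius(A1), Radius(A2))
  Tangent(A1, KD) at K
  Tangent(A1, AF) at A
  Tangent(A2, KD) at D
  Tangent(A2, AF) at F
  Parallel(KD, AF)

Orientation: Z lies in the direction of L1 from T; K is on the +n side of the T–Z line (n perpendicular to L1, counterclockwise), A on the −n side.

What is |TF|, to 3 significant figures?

57.1

Tangency of A1 to both parallel lines with radius 7.9 puts K and A at T ± 7.9·n: K = (-4.19, 6.70), A = (4.19, -6.70). Equal radii place D and F the same way about Z: D = Z + 7.9·n = (43.8, 36.7), F = Z − 7.9·n = (52.2, 23.3). Then |TF| = |F − T| = 57.1.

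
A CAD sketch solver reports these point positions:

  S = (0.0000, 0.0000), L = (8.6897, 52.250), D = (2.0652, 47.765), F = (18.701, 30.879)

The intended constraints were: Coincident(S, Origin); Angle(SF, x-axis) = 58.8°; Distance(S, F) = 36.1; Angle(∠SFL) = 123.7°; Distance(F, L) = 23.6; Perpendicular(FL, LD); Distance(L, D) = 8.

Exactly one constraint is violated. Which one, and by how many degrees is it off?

Perpendicular(FL, LD) — off by 9.00°.

S = (0.00, 0.00) ✓; SF at 58.80° ✓; |SF| = 36.10 ✓; ∠SFL = 123.7° ✓; |FL| = 23.60 ✓; ∠(FL, LD) = 99.00° ✗; |LD| = 8.000 ✓.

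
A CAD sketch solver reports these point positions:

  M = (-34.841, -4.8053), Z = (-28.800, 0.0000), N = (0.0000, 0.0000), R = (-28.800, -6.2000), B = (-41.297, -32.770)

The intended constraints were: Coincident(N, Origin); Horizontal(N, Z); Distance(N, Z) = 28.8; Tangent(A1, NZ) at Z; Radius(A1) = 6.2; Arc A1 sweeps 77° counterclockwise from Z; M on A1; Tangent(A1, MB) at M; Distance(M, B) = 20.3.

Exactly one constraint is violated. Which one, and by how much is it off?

Distance(M, B) = 20.3 — off by 8.40.

N = (0.00, 0.00) ✓; N.y = 0.00, Z.y = 0.00 ✓; |NZ| = 28.80 ✓; ∠(RZ, ZN) = 90.00° ✓; |RZ| = 6.200 ✓; bearing(R→M) − bearing(R→Z) = 77.00° ✓; |RM| = 6.200 ✓; ∠(RM, MB) = 90.00° ✓; |MB| = 28.70 ✗.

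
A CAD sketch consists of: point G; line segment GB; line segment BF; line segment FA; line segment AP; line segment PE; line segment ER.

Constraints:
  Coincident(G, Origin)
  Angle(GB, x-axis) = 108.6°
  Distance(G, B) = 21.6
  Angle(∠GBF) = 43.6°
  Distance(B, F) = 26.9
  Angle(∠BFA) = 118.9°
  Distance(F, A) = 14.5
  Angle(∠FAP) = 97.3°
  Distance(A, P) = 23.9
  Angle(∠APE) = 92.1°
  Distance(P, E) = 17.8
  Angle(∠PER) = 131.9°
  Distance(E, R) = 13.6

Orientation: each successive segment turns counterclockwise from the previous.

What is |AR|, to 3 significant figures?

31.0

G is at the origin; GB runs at 108.6° with length 21.6, so B = (-6.89, 20.5). ∠GBF = 43.6° gives BF at -115° from the x-axis; with |BF| = 26.9, F = (-18.3, -3.91). ∠BFA = 118.9° gives FA at -53.9° from the x-axis; with |FA| = 14.5, A = (-9.71, -15.6). ∠FAP = 97.3° gives AP at 28.8° from the x-axis; with |AP| = 23.9, P = (11.2, -4.11). ∠APE = 92.1° gives PE at 117° from the x-axis; with |PE| = 17.8, E = (3.23, 11.8). ∠PER = 131.9° gives ER at 165° from the x-axis; with |ER| = 13.6, R = (-9.89, 15.4). Then |AR| = |R − A| = 31.0.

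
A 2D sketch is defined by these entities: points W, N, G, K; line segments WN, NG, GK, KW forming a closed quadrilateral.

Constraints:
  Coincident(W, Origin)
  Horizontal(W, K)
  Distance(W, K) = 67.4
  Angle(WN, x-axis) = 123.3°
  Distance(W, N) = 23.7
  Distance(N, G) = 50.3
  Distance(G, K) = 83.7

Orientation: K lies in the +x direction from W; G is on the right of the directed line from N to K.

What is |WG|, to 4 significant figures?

32.22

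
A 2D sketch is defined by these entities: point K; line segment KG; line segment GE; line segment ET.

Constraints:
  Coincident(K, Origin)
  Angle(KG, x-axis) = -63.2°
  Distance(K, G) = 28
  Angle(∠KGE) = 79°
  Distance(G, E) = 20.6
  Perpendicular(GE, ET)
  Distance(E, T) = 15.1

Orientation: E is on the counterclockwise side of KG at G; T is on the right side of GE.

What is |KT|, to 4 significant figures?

45.24

∠KGE = 79.0°, so GE runs at -63.2° + (180° − 79.0°) = 37.80° from the x-axis; with |GE| = 20.6, E = G + 20.6·(cos 37.80°, sin 37.80°) = (28.90, -12.37). GE ⟂ ET; with |ET| = 15.1 on the right of GE, T = E + 15.1·(0.6129, -0.7902) = (38.16, -24.30). Then |KT| = |T − K| = 45.24.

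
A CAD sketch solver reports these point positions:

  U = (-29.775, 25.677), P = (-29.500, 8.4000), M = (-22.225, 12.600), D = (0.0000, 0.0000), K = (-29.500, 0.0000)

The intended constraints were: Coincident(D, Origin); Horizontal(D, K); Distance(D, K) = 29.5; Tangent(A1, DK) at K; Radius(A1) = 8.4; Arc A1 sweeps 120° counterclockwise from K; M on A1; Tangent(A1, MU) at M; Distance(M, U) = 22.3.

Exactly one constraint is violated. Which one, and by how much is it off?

Distance(M, U) = 22.3 — off by 7.20.

D = (0.00, 0.00) ✓; D.y = 0.00, K.y = 0.00 ✓; |DK| = 29.50 ✓; ∠(PK, KD) = 90.00° ✓; |PK| = 8.400 ✓; bearing(P→M) − bearing(P→K) = 120.0° ✓; |PM| = 8.400 ✓; ∠(PM, MU) = 90.00° ✓; |MU| = 15.10 ✗.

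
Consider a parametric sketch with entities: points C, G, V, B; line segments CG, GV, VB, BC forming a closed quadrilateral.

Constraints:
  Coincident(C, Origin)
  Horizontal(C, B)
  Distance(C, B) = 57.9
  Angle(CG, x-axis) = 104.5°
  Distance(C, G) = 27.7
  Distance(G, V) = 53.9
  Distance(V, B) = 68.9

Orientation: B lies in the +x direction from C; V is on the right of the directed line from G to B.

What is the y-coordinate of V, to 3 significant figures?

-27.1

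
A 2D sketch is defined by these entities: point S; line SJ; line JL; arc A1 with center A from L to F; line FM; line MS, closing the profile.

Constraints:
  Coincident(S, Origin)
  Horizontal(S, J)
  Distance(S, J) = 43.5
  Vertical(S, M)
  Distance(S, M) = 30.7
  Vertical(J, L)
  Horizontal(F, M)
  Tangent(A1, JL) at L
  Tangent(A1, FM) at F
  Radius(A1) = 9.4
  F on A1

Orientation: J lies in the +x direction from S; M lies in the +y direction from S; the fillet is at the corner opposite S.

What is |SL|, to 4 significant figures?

48.43

S is at the origin; S and J share the same y with |SJ| = 43.5 and J on the +x side, so J = (43.50, 0.000). S and M share the same x with |SM| = 30.7 and M on the +y side, so M = (0.000, 30.70). The virtual corner opposite S is at (43.50, 30.70). Since A1 is tangent to JL there, AL ⟂ JL and A1 meets FM tangentially, so AF is at right angles to FM, with radius 9.4, so the center A sits 9.4 in from both sides at A = (34.10, 21.30). That places the tangent points at L = (43.50, 21.30) on JL and F = (34.10, 30.70) on FM. Then |SL| = |L − S| = 48.43.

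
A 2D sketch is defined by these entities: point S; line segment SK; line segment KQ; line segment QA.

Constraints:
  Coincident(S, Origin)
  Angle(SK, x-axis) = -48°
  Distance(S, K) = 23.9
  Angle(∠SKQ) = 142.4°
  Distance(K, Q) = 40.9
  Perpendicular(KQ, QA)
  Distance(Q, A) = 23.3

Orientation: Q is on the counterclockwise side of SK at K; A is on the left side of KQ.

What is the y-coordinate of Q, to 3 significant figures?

-25.1

S is at the origin; SK runs at -48.0° with length 23.9, so K = 23.9·(cos -48.0°, sin -48.0°) = (16.0, -17.8). ∠SKQ = 142.4°, so KQ runs at -48.0° + (180° − 142.4°) = -10.4° from the x-axis; with |KQ| = 40.9, Q = K + 40.9·(cos -10.4°, sin -10.4°) = (56.2, -25.1). So Q.y = -25.1.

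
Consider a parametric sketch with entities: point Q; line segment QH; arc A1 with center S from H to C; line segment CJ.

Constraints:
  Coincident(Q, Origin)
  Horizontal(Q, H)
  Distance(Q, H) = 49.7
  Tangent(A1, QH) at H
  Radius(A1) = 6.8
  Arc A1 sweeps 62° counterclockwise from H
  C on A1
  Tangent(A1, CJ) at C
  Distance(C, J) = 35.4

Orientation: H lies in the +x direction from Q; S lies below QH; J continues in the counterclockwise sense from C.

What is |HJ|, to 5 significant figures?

41.561

Q is at the origin; Q and H share the same y with |QH| = 49.7 and H on the +x side, so H = (49.700, 0.0000). The tangent condition forces SH to be normal to QH, so S = H + (0, -6.8) = (49.700, -6.8000). On A1, H sits at bearing 90° from S; a 62° counterclockwise sweep puts C at bearing 152°, so C = S + 6.8·(cos 152°, sin 152°) = (43.696, -3.6076). A1 meets CJ tangentially, so SC is at right angles to CJ, so CJ runs along (−sin 152°, cos 152°); with |CJ| = 35.4, J = (27.077, -34.864). Then |HJ| = |J − H| = 41.561.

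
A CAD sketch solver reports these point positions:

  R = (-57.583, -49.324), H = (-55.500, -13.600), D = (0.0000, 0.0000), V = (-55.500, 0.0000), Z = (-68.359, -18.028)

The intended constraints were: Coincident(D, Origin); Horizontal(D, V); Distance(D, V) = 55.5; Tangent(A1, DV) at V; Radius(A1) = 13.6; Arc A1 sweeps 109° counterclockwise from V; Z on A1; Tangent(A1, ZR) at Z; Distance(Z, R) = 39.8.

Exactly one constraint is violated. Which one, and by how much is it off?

Distance(Z, R) = 39.8 — off by 6.70.

D = (0.00, 0.00) ✓; D.y = 0.00, V.y = 0.00 ✓; |DV| = 55.50 ✓; ∠(HV, VD) = 90.00° ✓; |HV| = 13.60 ✓; bearing(H→Z) − bearing(H→V) = 109.0° ✓; |HZ| = 13.60 ✓; ∠(HZ, ZR) = 90.00° ✓; |ZR| = 33.10 ✗.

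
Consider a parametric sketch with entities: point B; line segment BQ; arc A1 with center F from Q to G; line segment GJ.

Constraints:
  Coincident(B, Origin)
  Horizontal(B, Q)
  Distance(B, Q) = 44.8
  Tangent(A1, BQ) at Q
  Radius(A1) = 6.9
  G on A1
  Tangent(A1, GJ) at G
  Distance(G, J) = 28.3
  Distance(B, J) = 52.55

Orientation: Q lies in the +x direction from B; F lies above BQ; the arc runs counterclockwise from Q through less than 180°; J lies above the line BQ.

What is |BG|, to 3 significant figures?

52.0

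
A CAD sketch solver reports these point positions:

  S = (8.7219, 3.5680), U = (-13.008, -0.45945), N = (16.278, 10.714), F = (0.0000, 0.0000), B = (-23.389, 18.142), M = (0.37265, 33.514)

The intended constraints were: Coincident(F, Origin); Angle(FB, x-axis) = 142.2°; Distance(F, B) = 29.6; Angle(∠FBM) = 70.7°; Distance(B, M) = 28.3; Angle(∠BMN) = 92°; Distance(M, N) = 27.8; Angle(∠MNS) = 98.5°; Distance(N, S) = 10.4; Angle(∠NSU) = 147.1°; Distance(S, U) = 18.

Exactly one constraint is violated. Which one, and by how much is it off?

Distance(S, U) = 18 — off by 4.10.

F = (0.00, 0.00) ✓; FB at 142.2° ✓; |FB| = 29.60 ✓; ∠FBM = 70.70° ✓; |BM| = 28.30 ✓; ∠BMN = 92.00° ✓; |MN| = 27.80 ✓; ∠MNS = 98.50° ✓; |NS| = 10.40 ✓; ∠NSU = 147.1° ✓; |SU| = 22.10 ✗.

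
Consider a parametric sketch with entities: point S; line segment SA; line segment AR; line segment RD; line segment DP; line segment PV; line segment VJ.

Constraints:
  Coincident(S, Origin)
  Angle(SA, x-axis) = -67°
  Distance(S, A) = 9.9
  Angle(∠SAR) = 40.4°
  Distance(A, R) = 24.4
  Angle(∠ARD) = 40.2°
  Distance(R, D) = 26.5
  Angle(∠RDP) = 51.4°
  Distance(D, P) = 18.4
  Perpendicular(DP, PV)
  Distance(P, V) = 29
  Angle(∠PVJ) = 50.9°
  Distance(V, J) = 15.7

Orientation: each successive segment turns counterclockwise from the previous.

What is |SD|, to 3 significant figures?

11.2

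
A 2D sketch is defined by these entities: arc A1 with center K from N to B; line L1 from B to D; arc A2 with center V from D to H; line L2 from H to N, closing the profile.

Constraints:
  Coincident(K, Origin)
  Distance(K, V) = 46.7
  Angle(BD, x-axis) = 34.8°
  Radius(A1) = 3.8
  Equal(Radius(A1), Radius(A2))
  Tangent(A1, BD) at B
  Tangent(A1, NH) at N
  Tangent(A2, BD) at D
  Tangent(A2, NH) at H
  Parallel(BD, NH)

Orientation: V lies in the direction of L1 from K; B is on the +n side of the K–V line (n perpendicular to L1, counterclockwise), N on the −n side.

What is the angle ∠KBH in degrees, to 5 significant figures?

80.757°

The slot axis is L1's direction at 34.8°, so u = (cos 34.8°, sin 34.8°) = (0.82115, 0.57071) and n = (−sin 34.8°, cos 34.8°) = (-0.57071, 0.82115). K is at the origin and V lies 46.7 along u from K, so V = 46.7·u = (38.348, 26.652). Tangency of A1 to both parallel lines with radius 3.8 puts B and N at K ± 3.8·n: B = (-2.1687, 3.1204), N = (2.1687, -3.1204). Equal radii place D and H the same way about V: D = V + 3.8·n = (36.179, 29.773), H = V − 3.8·n = (40.516, 23.532). Then cos ∠KBH = BK·BH / (|BK||BH|), giving 80.757°.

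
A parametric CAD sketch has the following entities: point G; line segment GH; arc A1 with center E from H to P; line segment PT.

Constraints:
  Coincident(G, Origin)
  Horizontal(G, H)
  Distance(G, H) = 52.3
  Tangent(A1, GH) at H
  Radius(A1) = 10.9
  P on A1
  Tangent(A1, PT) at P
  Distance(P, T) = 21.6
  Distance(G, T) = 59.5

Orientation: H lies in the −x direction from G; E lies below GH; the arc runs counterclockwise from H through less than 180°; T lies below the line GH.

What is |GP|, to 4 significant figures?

63.50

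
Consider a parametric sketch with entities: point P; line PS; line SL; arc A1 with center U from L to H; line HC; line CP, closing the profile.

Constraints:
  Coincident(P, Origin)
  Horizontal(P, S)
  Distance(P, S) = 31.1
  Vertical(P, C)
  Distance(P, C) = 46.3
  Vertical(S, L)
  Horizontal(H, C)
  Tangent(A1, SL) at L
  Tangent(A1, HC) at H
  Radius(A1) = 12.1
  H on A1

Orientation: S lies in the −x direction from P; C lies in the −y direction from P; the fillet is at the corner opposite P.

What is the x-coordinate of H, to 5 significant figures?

-19.000

The virtual corner opposite P is at (-31.100, -46.300). Since A1 is tangent to SL there, UL ⟂ SL and the tangent condition forces UH to be normal to HC, with radius 12.1, so the center U sits 12.1 in from both sides at U = (-19.000, -34.200). That places the tangent points at L = (-31.100, -34.200) on SL and H = (-19.000, -46.300) on HC. So H.x = -19.000.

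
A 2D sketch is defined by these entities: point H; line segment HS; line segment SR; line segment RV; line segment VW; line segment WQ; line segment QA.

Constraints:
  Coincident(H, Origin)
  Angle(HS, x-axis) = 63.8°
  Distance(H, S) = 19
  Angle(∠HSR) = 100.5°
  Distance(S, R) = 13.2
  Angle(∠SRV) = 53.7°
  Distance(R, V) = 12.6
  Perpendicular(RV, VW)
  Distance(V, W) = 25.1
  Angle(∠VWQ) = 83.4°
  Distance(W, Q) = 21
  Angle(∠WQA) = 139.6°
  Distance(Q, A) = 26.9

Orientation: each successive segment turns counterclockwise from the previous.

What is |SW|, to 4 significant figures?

15.23

∠SRV = 53.7° gives RV at -90.40° from the x-axis; with |RV| = 12.6, V = (-2.283, 12.34). The perpendicularity gives VW at right angles to RV, so VW runs at -0.4000°; with |VW| = 25.1, W = (22.82, 12.16). Then |SW| = |W − S| = 15.23.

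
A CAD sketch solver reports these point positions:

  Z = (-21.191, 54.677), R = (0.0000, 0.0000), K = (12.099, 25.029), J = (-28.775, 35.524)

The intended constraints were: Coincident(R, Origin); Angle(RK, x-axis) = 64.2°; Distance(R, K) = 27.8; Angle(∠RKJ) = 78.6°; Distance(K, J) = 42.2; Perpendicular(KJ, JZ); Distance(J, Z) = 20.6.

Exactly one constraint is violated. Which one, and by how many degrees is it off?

Perpendicular(KJ, JZ) — off by 7.20°.

R = (0.00, 0.00) ✓; RK at 64.20° ✓; |RK| = 27.80 ✓; ∠RKJ = 78.60° ✓; |KJ| = 42.20 ✓; ∠(KJ, JZ) = 97.20° ✗; |JZ| = 20.60 ✓.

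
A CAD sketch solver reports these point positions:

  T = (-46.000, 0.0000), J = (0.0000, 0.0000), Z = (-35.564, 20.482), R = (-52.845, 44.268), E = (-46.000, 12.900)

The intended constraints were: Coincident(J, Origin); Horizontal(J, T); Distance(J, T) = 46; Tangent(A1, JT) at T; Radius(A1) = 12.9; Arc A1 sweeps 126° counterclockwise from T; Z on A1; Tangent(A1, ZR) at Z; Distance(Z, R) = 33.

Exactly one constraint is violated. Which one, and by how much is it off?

Distance(Z, R) = 33 — off by 3.60.

J = (0.00, 0.00) ✓; J.y = 0.00, T.y = 0.00 ✓; |JT| = 46.00 ✓; ∠(ET, TJ) = 90.00° ✓; |ET| = 12.90 ✓; bearing(E→Z) − bearing(E→T) = 126.0° ✓; |EZ| = 12.90 ✓; ∠(EZ, ZR) = 90.00° ✓; |ZR| = 29.40 ✗.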